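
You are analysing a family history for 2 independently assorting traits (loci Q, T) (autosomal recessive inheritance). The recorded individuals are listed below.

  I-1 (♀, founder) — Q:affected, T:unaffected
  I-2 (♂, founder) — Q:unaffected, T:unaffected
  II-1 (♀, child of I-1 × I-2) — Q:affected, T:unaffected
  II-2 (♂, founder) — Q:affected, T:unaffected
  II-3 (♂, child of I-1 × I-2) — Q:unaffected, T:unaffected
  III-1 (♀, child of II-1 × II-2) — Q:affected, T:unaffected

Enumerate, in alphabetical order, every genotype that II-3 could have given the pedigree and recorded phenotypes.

II-3 ∈ {Qq TT, Qq Tt}

Q/I-1 aff ·: qq
Q/I-2 un ·: Qq
Q/II-1 aff I-1×I-2: qq
Q/II-2 aff ·: qq
Q/II-3 un I-1×I-2: Qq
Q/III-1 aff II-1×II-2: qq
⇒ Q over [I-1,I-2,II-1,II-2,II-3,III-1]: 1 consistent
T/I-1 un ·: TT|Tt
T/I-2 un ·: TT|Tt
T/II-1 un I-1×I-2: TT|Tt
T/II-2 un ·: TT|Tt
T/II-3 un I-1×I-2: TT|Tt
T/III-1 un II-1×II-2: TT|Tt
⇒ T over [I-1,I-2,II-1,II-2,II-3,III-1]: 45 consistent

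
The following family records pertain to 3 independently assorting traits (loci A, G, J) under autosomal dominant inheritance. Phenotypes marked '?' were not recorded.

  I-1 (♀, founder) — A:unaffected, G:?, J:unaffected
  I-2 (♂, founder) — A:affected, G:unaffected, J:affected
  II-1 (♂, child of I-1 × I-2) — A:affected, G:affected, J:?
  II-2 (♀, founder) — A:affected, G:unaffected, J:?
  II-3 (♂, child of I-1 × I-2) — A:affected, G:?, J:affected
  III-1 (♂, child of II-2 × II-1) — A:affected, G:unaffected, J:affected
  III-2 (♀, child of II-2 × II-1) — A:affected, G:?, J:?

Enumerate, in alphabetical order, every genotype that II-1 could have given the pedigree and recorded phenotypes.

II-1 ∈ {Aa Gg Jj, Aa Gg jj}

A/I-1 un ·: aa
A/I-2 aff ·: Aa|AA
A/II-1 aff I-1×I-2: Aa
A/II-2 aff ·: Aa|AA
A/II-3 aff I-1×I-2: Aa
A/III-1 aff II-2×II-1: Aa|AA
A/III-2 aff II-2×II-1: Aa|AA
⇒ A over [I-1,I-2,II-1,II-2,II-3,III-1,III-2]: 16 consistent
G/I-1 ? ·: Gg|GG
G/I-2 un ·: gg
G/II-1 aff I-1×I-2: Gg
G/II-2 un ·: gg
G/II-3 ? I-1×I-2: gg|Gg
G/III-1 un II-2×II-1: gg
G/III-2 ? II-2×II-1: gg|Gg
⇒ G over [I-1,I-2,II-1,II-2,II-3,III-1,III-2]: 6 consistent
J/I-1 un ·: jj
J/I-2 aff ·: Jj|JJ
J/II-1 ? I-1×I-2: jj|Jj
J/II-2 ? ·: jj|Jj|JJ
J/II-3 aff I-1×I-2: Jj
J/III-1 aff II-2×II-1: Jj|JJ
J/III-2 ? II-2×II-1: jj|Jj|JJ
⇒ J over [I-1,I-2,II-1,II-2,II-3,III-1,III-2]: 27 consistent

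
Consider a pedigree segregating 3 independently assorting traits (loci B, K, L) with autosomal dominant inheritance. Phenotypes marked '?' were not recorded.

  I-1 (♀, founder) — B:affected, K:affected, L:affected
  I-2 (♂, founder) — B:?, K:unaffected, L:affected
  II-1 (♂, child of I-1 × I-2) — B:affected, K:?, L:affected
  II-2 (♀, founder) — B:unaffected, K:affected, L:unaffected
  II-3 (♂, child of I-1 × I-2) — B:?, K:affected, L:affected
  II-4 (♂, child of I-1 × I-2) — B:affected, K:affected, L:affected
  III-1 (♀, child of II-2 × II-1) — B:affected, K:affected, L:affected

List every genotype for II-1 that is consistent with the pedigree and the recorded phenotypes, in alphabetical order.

B/I-1 aff ·: Bb|BB
B/I-2 ? ·: bb|Bb|BB
B/II-1 aff I-1×I-2: Bb|BB
B/II-2 un ·: bb
B/II-3 ? I-1×I-2: bb|Bb|BB
B/II-4 aff I-1×I-2: Bb|BB
B/III-1 aff II-2×II-1: Bb
⇒ B over [I-1,I-2,II-1,II-2,II-3,II-4,III-1]: 32 consistent
K/I-1 aff ·: Kk|KK
K/I-2 un ·: kk
K/II-1 ? I-1×I-2: kk|Kk
K/II-2 aff ·: Kk|KK
K/II-3 aff I-1×I-2: Kk
K/II-4 aff I-1×I-2: Kk
K/III-1 aff II-2×II-1: Kk|KK
⇒ K over [I-1,I-2,II-1,II-2,II-3,II-4,III-1]: 10 consistent
L/I-1 aff ·: Ll|LL
L/I-2 aff ·: Ll|LL
L/II-1 aff I-1×I-2: Ll|LL
L/II-2 un ·: ll
L/II-3 aff I-1×I-2: Ll|LL
L/II-4 aff I-1×I-2: Ll|LL
L/III-1 aff II-2×II-1: Ll
⇒ L over [I-1,I-2,II-1,II-2,II-3,II-4,III-1]: 25 consistent

II-1 ∈ {BB Kk LL, BB Kk Ll, BB kk LL, BB kk Ll, Bb Kk LL, Bb Kk Ll, Bb kk LL, Bb kk Ll}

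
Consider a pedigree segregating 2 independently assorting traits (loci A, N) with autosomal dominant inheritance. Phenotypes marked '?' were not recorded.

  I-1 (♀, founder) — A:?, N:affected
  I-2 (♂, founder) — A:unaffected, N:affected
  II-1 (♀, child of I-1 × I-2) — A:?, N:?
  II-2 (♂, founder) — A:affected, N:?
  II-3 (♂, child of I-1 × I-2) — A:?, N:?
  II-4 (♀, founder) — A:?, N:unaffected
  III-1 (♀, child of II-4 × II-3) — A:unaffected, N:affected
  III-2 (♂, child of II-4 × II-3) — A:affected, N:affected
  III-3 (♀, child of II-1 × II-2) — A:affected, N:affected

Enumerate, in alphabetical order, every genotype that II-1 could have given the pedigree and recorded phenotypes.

A/I-1 ? ·: aa|Aa|AA
A/I-2 un ·: aa
A/II-1 ? I-1×I-2: aa|Aa
A/II-2 aff ·: Aa|AA
A/II-3 ? I-1×I-2: aa|Aa
A/II-4 ? ·: aa|Aa
A/III-1 un II-4×II-3: aa
A/III-2 aff II-4×II-3: Aa|AA
A/III-3 aff II-1×II-2: Aa|AA
⇒ A over [I-1,I-2,II-1,II-2,II-3,II-4,III-1,III-2,III-3]: 38 consistent
N/I-1 aff ·: Nn|NN
N/I-2 aff ·: Nn|NN
N/II-1 ? I-1×I-2: nn|Nn|NN
N/II-2 ? ·: nn|Nn|NN
N/II-3 ? I-1×I-2: Nn|NN
N/II-4 un ·: nn
N/III-1 aff II-4×II-3: Nn
N/III-2 aff II-4×II-3: Nn
N/III-3 aff II-1×II-2: Nn|NN
⇒ N over [I-1,I-2,II-1,II-2,II-3,II-4,III-1,III-2,III-3]: 62 consistent

II-1 ∈ {Aa NN, Aa Nn, Aa nn, aa NN, aa Nn, aa nn}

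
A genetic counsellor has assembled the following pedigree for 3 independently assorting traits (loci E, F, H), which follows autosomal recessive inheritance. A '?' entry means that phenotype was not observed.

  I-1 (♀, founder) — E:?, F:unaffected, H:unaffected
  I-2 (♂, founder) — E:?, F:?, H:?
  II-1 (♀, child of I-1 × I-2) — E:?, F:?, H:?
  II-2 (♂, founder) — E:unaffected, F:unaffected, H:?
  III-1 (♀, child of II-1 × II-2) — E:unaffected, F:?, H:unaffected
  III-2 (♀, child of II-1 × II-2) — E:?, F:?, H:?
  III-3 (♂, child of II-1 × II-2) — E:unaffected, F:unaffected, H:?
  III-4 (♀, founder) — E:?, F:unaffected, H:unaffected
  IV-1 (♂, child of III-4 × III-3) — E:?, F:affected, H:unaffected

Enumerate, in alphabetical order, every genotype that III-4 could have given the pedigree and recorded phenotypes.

III-4 ∈ {EE Ff HH, EE Ff Hh, Ee Ff HH, Ee Ff Hh, ee Ff HH, ee Ff Hh}

E/I-1 ? ·: EE|Ee|ee
E/I-2 ? ·: EE|Ee|ee
E/II-1 ? I-1×I-2: EE|Ee|ee
E/II-2 un ·: EE|Ee
E/III-1 un II-1×II-2: EE|Ee
E/III-2 ? II-1×II-2: EE|Ee|ee
E/III-3 un II-1×II-2: EE|Ee
E/III-4 ? ·: EE|Ee|ee
E/IV-1 ? III-4×III-3: EE|Ee|ee
⇒ E over [I-1,I-2,II-1,II-2,III-1,III-2,III-3,III-4,IV-1]: 1046 consistent
F/I-1 un ·: FF|Ff
F/I-2 ? ·: FF|Ff|ff
F/II-1 ? I-1×I-2: FF|Ff|ff
F/II-2 un ·: FF|Ff
F/III-1 ? II-1×II-2: FF|Ff|ff
F/III-2 ? II-1×II-2: FF|Ff|ff
F/III-3 un II-1×II-2: Ff
F/III-4 un ·: Ff
F/IV-1 aff III-4×III-3: ff
⇒ F over [I-1,I-2,II-1,II-2,III-1,III-2,III-3,III-4,IV-1]: 91 consistent
H/I-1 un ·: HH|Hh
H/I-2 ? ·: HH|Hh|hh
H/II-1 ? I-1×I-2: HH|Hh|hh
H/II-2 ? ·: HH|Hh|hh
H/III-1 un II-1×II-2: HH|Hh
H/III-2 ? II-1×II-2: HH|Hh|hh
H/III-3 ? II-1×II-2: HH|Hh|hh
H/III-4 un ·: HH|Hh
H/IV-1 un III-4×III-3: HH|Hh
⇒ H over [I-1,I-2,II-1,II-2,III-1,III-2,III-3,III-4,IV-1]: 642 consistent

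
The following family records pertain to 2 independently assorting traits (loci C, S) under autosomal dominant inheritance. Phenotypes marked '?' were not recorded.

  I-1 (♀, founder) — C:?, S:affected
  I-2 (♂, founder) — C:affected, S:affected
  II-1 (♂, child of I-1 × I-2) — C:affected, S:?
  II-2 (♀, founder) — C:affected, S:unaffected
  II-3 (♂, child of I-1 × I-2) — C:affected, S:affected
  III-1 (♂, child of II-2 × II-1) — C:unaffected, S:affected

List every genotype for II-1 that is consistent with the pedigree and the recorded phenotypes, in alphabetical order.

C/I-1 ? ·: cc|Cc|CC
C/I-2 aff ·: Cc|CC
C/II-1 aff I-1×I-2: Cc
C/II-2 aff ·: Cc
C/II-3 aff I-1×I-2: Cc|CC
C/III-1 un II-2×II-1: cc
⇒ C over [I-1,I-2,II-1,II-2,II-3,III-1]: 8 consistent
S/I-1 aff ·: Ss|SS
S/I-2 aff ·: Ss|SS
S/II-1 ? I-1×I-2: Ss|SS
S/II-2 un ·: ss
S/II-3 aff I-1×I-2: Ss|SS
S/III-1 aff II-2×II-1: Ss
⇒ S over [I-1,I-2,II-1,II-2,II-3,III-1]: 13 consistent

II-1 ∈ {Cc SS, Cc Ss}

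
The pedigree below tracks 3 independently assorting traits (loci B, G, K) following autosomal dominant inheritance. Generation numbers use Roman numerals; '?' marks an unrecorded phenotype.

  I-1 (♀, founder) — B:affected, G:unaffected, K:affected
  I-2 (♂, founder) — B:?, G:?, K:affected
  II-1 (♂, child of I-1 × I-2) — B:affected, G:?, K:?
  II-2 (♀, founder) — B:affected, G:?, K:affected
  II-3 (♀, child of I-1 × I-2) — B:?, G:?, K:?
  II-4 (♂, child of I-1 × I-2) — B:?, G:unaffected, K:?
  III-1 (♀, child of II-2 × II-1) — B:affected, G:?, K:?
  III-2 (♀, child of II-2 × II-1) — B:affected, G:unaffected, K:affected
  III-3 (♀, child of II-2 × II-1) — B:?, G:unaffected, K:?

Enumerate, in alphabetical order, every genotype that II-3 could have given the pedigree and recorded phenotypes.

B/I-1 aff ·: Bb|BB
B/I-2 ? ·: bb|Bb|BB
B/II-1 aff I-1×I-2: Bb|BB
B/II-2 aff ·: Bb|BB
B/II-3 ? I-1×I-2: bb|Bb|BB
B/II-4 ? I-1×I-2: bb|Bb|BB
B/III-1 aff II-2×II-1: Bb|BB
B/III-2 aff II-2×II-1: Bb|BB
B/III-3 ? II-2×II-1: bb|Bb|BB
⇒ B over [I-1,I-2,II-1,II-2,II-3,II-4,III-1,III-2,III-3]: 602 consistent
G/I-1 un ·: gg
G/I-2 ? ·: gg|Gg
G/II-1 ? I-1×I-2: gg|Gg
G/II-2 ? ·: gg|Gg
G/II-3 ? I-1×I-2: gg|Gg
G/II-4 un I-1×I-2: gg
G/III-1 ? II-2×II-1: gg|Gg|GG
G/III-2 un II-2×II-1: gg
G/III-3 un II-2×II-1: gg
⇒ G over [I-1,I-2,II-1,II-2,II-3,II-4,III-1,III-2,III-3]: 19 consistent
K/I-1 aff ·: Kk|KK
K/I-2 aff ·: Kk|KK
K/II-1 ? I-1×I-2: kk|Kk|KK
K/II-2 aff ·: Kk|KK
K/II-3 ? I-1×I-2: kk|Kk|KK
K/II-4 ? I-1×I-2: kk|Kk|KK
K/III-1 ? II-2×II-1: kk|Kk|KK
K/III-2 aff II-2×II-1: Kk|KK
K/III-3 ? II-2×II-1: kk|Kk|KK
⇒ K over [I-1,I-2,II-1,II-2,II-3,II-4,III-1,III-2,III-3]: 649 consistent

II-3 ∈ {BB Gg KK, BB Gg Kk, BB Gg kk, BB gg KK, BB gg Kk, BB gg kk, Bb Gg KK, Bb Gg Kk, Bb Gg kk, Bb gg KK, Bb gg Kk, Bb gg kk, bb Gg KK, bb Gg Kk, bb Gg kk, bb gg KK, bb gg Kk, bb gg kk}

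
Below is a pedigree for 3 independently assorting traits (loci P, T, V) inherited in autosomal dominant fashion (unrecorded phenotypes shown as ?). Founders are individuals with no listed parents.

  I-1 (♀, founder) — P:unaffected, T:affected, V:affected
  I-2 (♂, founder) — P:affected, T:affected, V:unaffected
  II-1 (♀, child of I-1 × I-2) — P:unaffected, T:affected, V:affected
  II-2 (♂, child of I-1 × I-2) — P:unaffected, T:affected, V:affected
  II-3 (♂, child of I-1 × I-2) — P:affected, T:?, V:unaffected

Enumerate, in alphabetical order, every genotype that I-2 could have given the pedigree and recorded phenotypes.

P/I-1 un ·: pp
P/I-2 aff ·: Pp
P/II-1 un I-1×I-2: pp
P/II-2 un I-1×I-2: pp
P/II-3 aff I-1×I-2: Pp
⇒ P over [I-1,I-2,II-1,II-2,II-3]: 1 consistent
T/I-1 aff ·: Tt|TT
T/I-2 aff ·: Tt|TT
T/II-1 aff I-1×I-2: Tt|TT
T/II-2 aff I-1×I-2: Tt|TT
T/II-3 ? I-1×I-2: tt|Tt|TT
⇒ T over [I-1,I-2,II-1,II-2,II-3]: 29 consistent
V/I-1 aff ·: Vv
V/I-2 un ·: vv
V/II-1 aff I-1×I-2: Vv
V/II-2 aff I-1×I-2: Vv
V/II-3 un I-1×I-2: vv
⇒ V over [I-1,I-2,II-1,II-2,II-3]: 1 consistent

I-2 ∈ {Pp TT vv, Pp Tt vv}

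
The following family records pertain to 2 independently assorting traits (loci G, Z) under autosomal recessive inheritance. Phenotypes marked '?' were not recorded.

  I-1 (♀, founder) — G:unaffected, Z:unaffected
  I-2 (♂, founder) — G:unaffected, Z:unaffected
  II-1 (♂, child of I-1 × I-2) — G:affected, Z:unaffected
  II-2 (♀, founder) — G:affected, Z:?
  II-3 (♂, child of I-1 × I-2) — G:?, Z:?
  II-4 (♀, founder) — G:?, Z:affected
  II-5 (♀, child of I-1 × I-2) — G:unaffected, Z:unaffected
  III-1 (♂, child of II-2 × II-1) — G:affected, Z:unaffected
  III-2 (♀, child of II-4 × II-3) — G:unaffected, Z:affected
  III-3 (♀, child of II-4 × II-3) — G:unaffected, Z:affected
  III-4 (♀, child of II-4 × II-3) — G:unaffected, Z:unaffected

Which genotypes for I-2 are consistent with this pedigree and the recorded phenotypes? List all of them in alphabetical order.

G/I-1 un ·: Gg
G/I-2 un ·: Gg
G/II-1 aff I-1×I-2: gg
G/II-2 aff ·: gg
G/II-3 ? I-1×I-2: GG|Gg|gg
G/II-4 ? ·: GG|Gg|gg
G/II-5 un I-1×I-2: GG|Gg
G/III-1 aff II-2×II-1: gg
G/III-2 un II-4×II-3: GG|Gg
G/III-3 un II-4×II-3: GG|Gg
G/III-4 un II-4×II-3: GG|Gg
⇒ G over [I-1,I-2,II-1,II-2,II-3,II-4,II-5,III-1,III-2,III-3,III-4]: 58 consistent
Z/I-1 un ·: ZZ|Zz
Z/I-2 un ·: ZZ|Zz
Z/II-1 un I-1×I-2: ZZ|Zz
Z/II-2 ? ·: ZZ|Zz|zz
Z/II-3 ? I-1×I-2: Zz
Z/II-4 aff ·: zz
Z/II-5 un I-1×I-2: ZZ|Zz
Z/III-1 un II-2×II-1: ZZ|Zz
Z/III-2 aff II-4×II-3: zz
Z/III-3 aff II-4×II-3: zz
Z/III-4 un II-4×II-3: Zz
⇒ Z over [I-1,I-2,II-1,II-2,II-3,II-4,II-5,III-1,III-2,III-3,III-4]: 54 consistent

I-2 ∈ {Gg ZZ, Gg Zz}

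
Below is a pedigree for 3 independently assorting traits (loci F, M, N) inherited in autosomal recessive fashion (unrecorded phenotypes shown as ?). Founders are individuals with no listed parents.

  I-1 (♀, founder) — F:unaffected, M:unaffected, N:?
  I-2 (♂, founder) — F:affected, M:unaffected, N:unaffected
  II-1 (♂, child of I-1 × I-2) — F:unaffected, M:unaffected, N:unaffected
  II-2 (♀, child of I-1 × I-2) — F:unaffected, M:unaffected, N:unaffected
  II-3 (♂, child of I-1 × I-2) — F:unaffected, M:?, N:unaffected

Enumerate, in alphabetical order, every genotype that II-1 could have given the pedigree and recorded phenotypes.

F/I-1 un ·: FF|Ff
F/I-2 aff ·: ff
F/II-1 un I-1×I-2: Ff
F/II-2 un I-1×I-2: Ff
F/II-3 un I-1×I-2: Ff
⇒ F over [I-1,I-2,II-1,II-2,II-3]: 2 consistent
M/I-1 un ·: MM|Mm
M/I-2 un ·: MM|Mm
M/II-1 un I-1×I-2: MM|Mm
M/II-2 un I-1×I-2: MM|Mm
M/II-3 ? I-1×I-2: MM|Mm|mm
⇒ M over [I-1,I-2,II-1,II-2,II-3]: 29 consistent
N/I-1 ? ·: NN|Nn|nn
N/I-2 un ·: NN|Nn
N/II-1 un I-1×I-2: NN|Nn
N/II-2 un I-1×I-2: NN|Nn
N/II-3 un I-1×I-2: NN|Nn
⇒ N over [I-1,I-2,II-1,II-2,II-3]: 27 consistent

II-1 ∈ {Ff MM NN, Ff MM Nn, Ff Mm NN, Ff Mm Nn}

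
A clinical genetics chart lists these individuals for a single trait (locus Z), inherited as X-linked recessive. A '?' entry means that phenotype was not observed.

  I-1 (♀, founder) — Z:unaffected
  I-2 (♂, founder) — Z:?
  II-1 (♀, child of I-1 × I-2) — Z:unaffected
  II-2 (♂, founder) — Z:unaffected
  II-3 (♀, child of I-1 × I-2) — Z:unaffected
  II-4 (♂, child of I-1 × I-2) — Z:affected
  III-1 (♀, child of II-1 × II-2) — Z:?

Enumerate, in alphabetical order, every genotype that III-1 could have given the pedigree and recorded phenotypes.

III-1 ∈ {X^ZX^Z, X^ZX^z}

Z/I-1 un ·: X^ZX^z
Z/I-2 ? ·: X^ZY|X^zY
Z/II-1 un I-1×I-2: X^ZX^Z|X^ZX^z
Z/II-2 un ·: X^ZY
Z/II-3 un I-1×I-2: X^ZX^Z|X^ZX^z
Z/II-4 aff I-1×I-2: X^zY
Z/III-1 ? II-1×II-2: X^ZX^Z|X^ZX^z
⇒ Z over [I-1,I-2,II-1,II-2,II-3,II-4,III-1]: 8 consistent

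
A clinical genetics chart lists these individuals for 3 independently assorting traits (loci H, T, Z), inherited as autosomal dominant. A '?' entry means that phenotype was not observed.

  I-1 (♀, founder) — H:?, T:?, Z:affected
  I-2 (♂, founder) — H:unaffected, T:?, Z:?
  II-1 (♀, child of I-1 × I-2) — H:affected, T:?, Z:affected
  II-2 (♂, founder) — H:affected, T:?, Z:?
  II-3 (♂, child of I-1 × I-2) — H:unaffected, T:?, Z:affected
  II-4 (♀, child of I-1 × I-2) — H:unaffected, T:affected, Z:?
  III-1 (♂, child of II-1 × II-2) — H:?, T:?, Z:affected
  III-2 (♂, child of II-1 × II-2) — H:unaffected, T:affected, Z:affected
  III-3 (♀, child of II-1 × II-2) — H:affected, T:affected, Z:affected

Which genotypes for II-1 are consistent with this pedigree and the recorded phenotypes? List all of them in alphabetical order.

II-1 ∈ {Hh TT ZZ, Hh TT Zz, Hh Tt ZZ, Hh Tt Zz, Hh tt ZZ, Hh tt Zz}

H/I-1 ? ·: Hh
H/I-2 un ·: hh
H/II-1 aff I-1×I-2: Hh
H/II-2 aff ·: Hh
H/II-3 un I-1×I-2: hh
H/II-4 un I-1×I-2: hh
H/III-1 ? II-1×II-2: hh|Hh|HH
H/III-2 un II-1×II-2: hh
H/III-3 aff II-1×II-2: Hh|HH
⇒ H over [I-1,I-2,II-1,II-2,II-3,II-4,III-1,III-2,III-3]: 6 consistent
T/I-1 ? ·: tt|Tt|TT
T/I-2 ? ·: tt|Tt|TT
T/II-1 ? I-1×I-2: tt|Tt|TT
T/II-2 ? ·: tt|Tt|TT
T/II-3 ? I-1×I-2: tt|Tt|TT
T/II-4 aff I-1×I-2: Tt|TT
T/III-1 ? II-1×II-2: tt|Tt|TT
T/III-2 aff II-1×II-2: Tt|TT
T/III-3 aff II-1×II-2: Tt|TT
⇒ T over [I-1,I-2,II-1,II-2,II-3,II-4,III-1,III-2,III-3]: 620 consistent
Z/I-1 aff ·: Zz|ZZ
Z/I-2 ? ·: zz|Zz|ZZ
Z/II-1 aff I-1×I-2: Zz|ZZ
Z/II-2 ? ·: zz|Zz|ZZ
Z/II-3 aff I-1×I-2: Zz|ZZ
Z/II-4 ? I-1×I-2: zz|Zz|ZZ
Z/III-1 aff II-1×II-2: Zz|ZZ
Z/III-2 aff II-1×II-2: Zz|ZZ
Z/III-3 aff II-1×II-2: Zz|ZZ
⇒ Z over [I-1,I-2,II-1,II-2,II-3,II-4,III-1,III-2,III-3]: 439 consistent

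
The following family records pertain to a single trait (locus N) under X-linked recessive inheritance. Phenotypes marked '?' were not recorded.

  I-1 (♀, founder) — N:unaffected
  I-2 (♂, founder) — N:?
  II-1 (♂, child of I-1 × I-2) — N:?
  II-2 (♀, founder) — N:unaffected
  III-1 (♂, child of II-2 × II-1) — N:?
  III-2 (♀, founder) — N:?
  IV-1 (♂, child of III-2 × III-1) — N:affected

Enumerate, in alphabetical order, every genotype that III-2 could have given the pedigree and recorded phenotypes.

III-2 ∈ {X^NX^n, X^nX^n}

N/I-1 un ·: X^NX^N|X^NX^n
N/I-2 ? ·: X^NY|X^nY
N/II-1 ? I-1×I-2: X^NY|X^nY
N/II-2 un ·: X^NX^N|X^NX^n
N/III-1 ? II-2×II-1: X^NY|X^nY
N/III-2 ? ·: X^NX^n|X^nX^n
N/IV-1 aff III-2×III-1: X^nY
⇒ N over [I-1,I-2,II-1,II-2,III-1,III-2,IV-1]: 36 consistent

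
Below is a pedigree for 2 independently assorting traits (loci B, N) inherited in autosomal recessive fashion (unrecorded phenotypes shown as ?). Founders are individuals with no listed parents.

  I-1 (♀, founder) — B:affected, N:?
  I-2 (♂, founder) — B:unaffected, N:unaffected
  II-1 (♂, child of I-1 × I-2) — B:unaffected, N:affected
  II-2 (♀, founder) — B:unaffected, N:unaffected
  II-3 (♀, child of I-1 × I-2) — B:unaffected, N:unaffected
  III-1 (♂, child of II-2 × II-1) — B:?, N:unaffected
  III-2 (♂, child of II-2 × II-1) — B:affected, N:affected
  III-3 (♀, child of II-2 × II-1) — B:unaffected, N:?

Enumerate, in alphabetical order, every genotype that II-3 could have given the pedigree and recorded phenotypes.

II-3 ∈ {Bb NN, Bb Nn}

B/I-1 aff ·: bb
B/I-2 un ·: BB|Bb
B/II-1 un I-1×I-2: Bb
B/II-2 un ·: Bb
B/II-3 un I-1×I-2: Bb
B/III-1 ? II-2×II-1: BB|Bb|bb
B/III-2 aff II-2×II-1: bb
B/III-3 un II-2×II-1: BB|Bb
⇒ B over [I-1,I-2,II-1,II-2,II-3,III-1,III-2,III-3]: 12 consistent
N/I-1 ? ·: Nn|nn
N/I-2 un ·: Nn
N/II-1 aff I-1×I-2: nn
N/II-2 un ·: Nn
N/II-3 un I-1×I-2: NN|Nn
N/III-1 un II-2×II-1: Nn
N/III-2 aff II-2×II-1: nn
N/III-3 ? II-2×II-1: Nn|nn
⇒ N over [I-1,I-2,II-1,II-2,II-3,III-1,III-2,III-3]: 6 consistent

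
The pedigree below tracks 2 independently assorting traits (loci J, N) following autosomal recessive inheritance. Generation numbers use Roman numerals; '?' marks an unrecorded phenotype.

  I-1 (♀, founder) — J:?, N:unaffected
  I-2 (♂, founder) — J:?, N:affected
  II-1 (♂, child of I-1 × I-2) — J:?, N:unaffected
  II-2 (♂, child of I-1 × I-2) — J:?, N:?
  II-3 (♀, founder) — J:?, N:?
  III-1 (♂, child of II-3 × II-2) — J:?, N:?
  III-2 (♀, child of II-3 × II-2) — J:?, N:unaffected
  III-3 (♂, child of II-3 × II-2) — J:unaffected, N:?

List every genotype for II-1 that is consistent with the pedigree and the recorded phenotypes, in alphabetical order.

J/I-1 ? ·: JJ|Jj|jj
J/I-2 ? ·: JJ|Jj|jj
J/II-1 ? I-1×I-2: JJ|Jj|jj
J/II-2 ? I-1×I-2: JJ|Jj|jj
J/II-3 ? ·: JJ|Jj|jj
J/III-1 ? II-3×II-2: JJ|Jj|jj
J/III-2 ? II-3×II-2: JJ|Jj|jj
J/III-3 un II-3×II-2: JJ|Jj
⇒ J over [I-1,I-2,II-1,II-2,II-3,III-1,III-2,III-3]: 510 consistent
N/I-1 un ·: NN|Nn
N/I-2 aff ·: nn
N/II-1 un I-1×I-2: Nn
N/II-2 ? I-1×I-2: Nn|nn
N/II-3 ? ·: NN|Nn|nn
N/III-1 ? II-3×II-2: NN|Nn|nn
N/III-2 un II-3×II-2: NN|Nn
N/III-3 ? II-3×II-2: NN|Nn|nn
⇒ N over [I-1,I-2,II-1,II-2,II-3,III-1,III-2,III-3]: 65 consistent

II-1 ∈ {JJ Nn, Jj Nn, jj Nn}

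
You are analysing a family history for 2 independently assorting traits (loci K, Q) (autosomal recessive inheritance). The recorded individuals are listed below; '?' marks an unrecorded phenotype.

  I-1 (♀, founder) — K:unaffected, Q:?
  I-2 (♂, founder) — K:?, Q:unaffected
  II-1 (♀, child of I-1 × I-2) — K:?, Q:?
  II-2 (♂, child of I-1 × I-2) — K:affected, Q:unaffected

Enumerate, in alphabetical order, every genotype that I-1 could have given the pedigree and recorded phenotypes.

I-1 ∈ {Kk QQ, Kk Qq, Kk qq}

K/I-1 un ·: Kk
K/I-2 ? ·: Kk|kk
K/II-1 ? I-1×I-2: KK|Kk|kk
K/II-2 aff I-1×I-2: kk
⇒ K over [I-1,I-2,II-1,II-2]: 5 consistent
Q/I-1 ? ·: QQ|Qq|qq
Q/I-2 un ·: QQ|Qq
Q/II-1 ? I-1×I-2: QQ|Qq|qq
Q/II-2 un I-1×I-2: QQ|Qq
⇒ Q over [I-1,I-2,II-1,II-2]: 18 consistent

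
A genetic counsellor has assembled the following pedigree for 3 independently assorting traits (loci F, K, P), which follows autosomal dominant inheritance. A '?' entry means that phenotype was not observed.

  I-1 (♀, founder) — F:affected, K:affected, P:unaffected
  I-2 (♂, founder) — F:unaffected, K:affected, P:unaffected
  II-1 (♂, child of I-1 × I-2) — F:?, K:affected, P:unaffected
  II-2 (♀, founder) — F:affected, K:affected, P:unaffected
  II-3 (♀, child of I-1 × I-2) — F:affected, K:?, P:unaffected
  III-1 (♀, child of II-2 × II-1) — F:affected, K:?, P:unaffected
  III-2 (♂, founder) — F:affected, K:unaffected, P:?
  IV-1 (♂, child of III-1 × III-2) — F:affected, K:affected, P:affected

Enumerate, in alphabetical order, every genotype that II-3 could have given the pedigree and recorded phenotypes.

F/I-1 aff ·: Ff|FF
F/I-2 un ·: ff
F/II-1 ? I-1×I-2: ff|Ff
F/II-2 aff ·: Ff|FF
F/II-3 aff I-1×I-2: Ff
F/III-1 aff II-2×II-1: Ff|FF
F/III-2 aff ·: Ff|FF
F/IV-1 aff III-1×III-2: Ff|FF
⇒ F over [I-1,I-2,II-1,II-2,II-3,III-1,III-2,IV-1]: 36 consistent
K/I-1 aff ·: Kk|KK
K/I-2 aff ·: Kk|KK
K/II-1 aff I-1×I-2: Kk|KK
K/II-2 aff ·: Kk|KK
K/II-3 ? I-1×I-2: kk|Kk|KK
K/III-1 ? II-2×II-1: Kk|KK
K/III-2 un ·: kk
K/IV-1 aff III-1×III-2: Kk
⇒ K over [I-1,I-2,II-1,II-2,II-3,III-1,III-2,IV-1]: 52 consistent
P/I-1 un ·: pp
P/I-2 un ·: pp
P/II-1 un I-1×I-2: pp
P/II-2 un ·: pp
P/II-3 un I-1×I-2: pp
P/III-1 un II-2×II-1: pp
P/III-2 ? ·: Pp|PP
P/IV-1 aff III-1×III-2: Pp
⇒ P over [I-1,I-2,II-1,II-2,II-3,III-1,III-2,IV-1]: 2 consistent

II-3 ∈ {Ff KK pp, Ff Kk pp, Ff kk pp}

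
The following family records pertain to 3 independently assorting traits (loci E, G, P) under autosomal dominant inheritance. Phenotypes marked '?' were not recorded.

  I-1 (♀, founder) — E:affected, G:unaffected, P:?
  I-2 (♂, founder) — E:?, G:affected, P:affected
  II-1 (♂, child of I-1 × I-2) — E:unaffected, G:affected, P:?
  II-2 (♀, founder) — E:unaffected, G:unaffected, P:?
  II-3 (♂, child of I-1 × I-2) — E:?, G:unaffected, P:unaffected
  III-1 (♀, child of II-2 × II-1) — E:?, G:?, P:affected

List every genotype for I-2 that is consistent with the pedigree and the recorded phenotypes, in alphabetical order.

I-2 ∈ {Ee Gg Pp, ee Gg Pp}

E/I-1 aff ·: Ee
E/I-2 ? ·: ee|Ee
E/II-1 un I-1×I-2: ee
E/II-2 un ·: ee
E/II-3 ? I-1×I-2: ee|Ee|EE
E/III-1 ? II-2×II-1: ee
⇒ E over [I-1,I-2,II-1,II-2,II-3,III-1]: 5 consistent
G/I-1 un ·: gg
G/I-2 aff ·: Gg
G/II-1 aff I-1×I-2: Gg
G/II-2 un ·: gg
G/II-3 un I-1×I-2: gg
G/III-1 ? II-2×II-1: gg|Gg
⇒ G over [I-1,I-2,II-1,II-2,II-3,III-1]: 2 consistent
P/I-1 ? ·: pp|Pp
P/I-2 aff ·: Pp
P/II-1 ? I-1×I-2: pp|Pp|PP
P/II-2 ? ·: pp|Pp|PP
P/II-3 un I-1×I-2: pp
P/III-1 aff II-2×II-1: Pp|PP
⇒ P over [I-1,I-2,II-1,II-2,II-3,III-1]: 18 consistent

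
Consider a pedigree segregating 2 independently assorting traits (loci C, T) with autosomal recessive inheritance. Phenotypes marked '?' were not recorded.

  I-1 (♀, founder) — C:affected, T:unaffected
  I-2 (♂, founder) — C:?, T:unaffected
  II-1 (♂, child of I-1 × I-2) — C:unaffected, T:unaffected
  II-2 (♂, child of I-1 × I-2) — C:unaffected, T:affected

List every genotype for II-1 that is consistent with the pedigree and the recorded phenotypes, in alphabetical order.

C/I-1 aff ·: cc
C/I-2 ? ·: CC|Cc
C/II-1 un I-1×I-2: Cc
C/II-2 un I-1×I-2: Cc
⇒ C over [I-1,I-2,II-1,II-2]: 2 consistent
T/I-1 un ·: Tt
T/I-2 un ·: Tt
T/II-1 un I-1×I-2: TT|Tt
T/II-2 aff I-1×I-2: tt
⇒ T over [I-1,I-2,II-1,II-2]: 2 consistent

II-1 ∈ {Cc TT, Cc Tt}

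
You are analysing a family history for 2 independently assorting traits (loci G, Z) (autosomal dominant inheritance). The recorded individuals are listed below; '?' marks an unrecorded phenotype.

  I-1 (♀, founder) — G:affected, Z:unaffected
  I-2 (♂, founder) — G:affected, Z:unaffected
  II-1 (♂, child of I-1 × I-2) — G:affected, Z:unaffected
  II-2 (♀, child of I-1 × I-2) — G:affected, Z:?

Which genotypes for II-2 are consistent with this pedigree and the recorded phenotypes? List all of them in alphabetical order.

II-2 ∈ {GG zz, Gg zz}

G/I-1 aff ·: Gg|GG
G/I-2 aff ·: Gg|GG
G/II-1 aff I-1×I-2: Gg|GG
G/II-2 aff I-1×I-2: Gg|GG
⇒ G over [I-1,I-2,II-1,II-2]: 13 consistent
Z/I-1 un ·: zz
Z/I-2 un ·: zz
Z/II-1 un I-1×I-2: zz
Z/II-2 ? I-1×I-2: zz
⇒ Z over [I-1,I-2,II-1,II-2]: 1 consistent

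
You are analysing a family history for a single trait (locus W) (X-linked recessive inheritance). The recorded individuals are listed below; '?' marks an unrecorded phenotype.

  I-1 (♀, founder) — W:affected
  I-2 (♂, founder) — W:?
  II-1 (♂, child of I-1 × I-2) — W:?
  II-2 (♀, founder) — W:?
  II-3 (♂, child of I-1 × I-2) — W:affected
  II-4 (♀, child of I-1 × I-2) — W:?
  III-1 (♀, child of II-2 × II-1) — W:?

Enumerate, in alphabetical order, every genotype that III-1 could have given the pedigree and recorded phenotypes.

III-1 ∈ {X^WX^w, X^wX^w}

W/I-1 aff ·: X^wX^w
W/I-2 ? ·: X^WY|X^wY
W/II-1 ? I-1×I-2: X^wY
W/II-2 ? ·: X^WX^W|X^WX^w|X^wX^w
W/II-3 aff I-1×I-2: X^wY
W/II-4 ? I-1×I-2: X^WX^w|X^wX^w
W/III-1 ? II-2×II-1: X^WX^w|X^wX^w
⇒ W over [I-1,I-2,II-1,II-2,II-3,II-4,III-1]: 8 consistent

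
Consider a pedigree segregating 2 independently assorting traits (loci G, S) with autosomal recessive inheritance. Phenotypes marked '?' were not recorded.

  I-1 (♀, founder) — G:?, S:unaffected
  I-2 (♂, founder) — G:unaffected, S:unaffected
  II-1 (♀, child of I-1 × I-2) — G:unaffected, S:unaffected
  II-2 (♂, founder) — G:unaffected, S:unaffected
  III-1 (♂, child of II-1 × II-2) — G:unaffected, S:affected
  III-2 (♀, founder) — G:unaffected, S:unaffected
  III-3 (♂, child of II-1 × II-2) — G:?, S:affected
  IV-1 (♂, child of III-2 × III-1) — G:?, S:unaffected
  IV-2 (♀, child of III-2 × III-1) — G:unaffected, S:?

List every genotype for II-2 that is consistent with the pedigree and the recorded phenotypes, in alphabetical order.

G/I-1 ? ·: GG|Gg|gg
G/I-2 un ·: GG|Gg
G/II-1 un I-1×I-2: GG|Gg
G/II-2 un ·: GG|Gg
G/III-1 un II-1×II-2: GG|Gg
G/III-2 un ·: GG|Gg
G/III-3 ? II-1×II-2: GG|Gg|gg
G/IV-1 ? III-2×III-1: GG|Gg|gg
G/IV-2 un III-2×III-1: GG|Gg
⇒ G over [I-1,I-2,II-1,II-2,III-1,III-2,III-3,IV-1,IV-2]: 515 consistent
S/I-1 un ·: SS|Ss
S/I-2 un ·: SS|Ss
S/II-1 un I-1×I-2: Ss
S/II-2 un ·: Ss
S/III-1 aff II-1×II-2: ss
S/III-2 un ·: SS|Ss
S/III-3 aff II-1×II-2: ss
S/IV-1 un III-2×III-1: Ss
S/IV-2 ? III-2×III-1: Ss|ss
⇒ S over [I-1,I-2,II-1,II-2,III-1,III-2,III-3,IV-1,IV-2]: 9 consistent

II-2 ∈ {GG Ss, Gg Ss}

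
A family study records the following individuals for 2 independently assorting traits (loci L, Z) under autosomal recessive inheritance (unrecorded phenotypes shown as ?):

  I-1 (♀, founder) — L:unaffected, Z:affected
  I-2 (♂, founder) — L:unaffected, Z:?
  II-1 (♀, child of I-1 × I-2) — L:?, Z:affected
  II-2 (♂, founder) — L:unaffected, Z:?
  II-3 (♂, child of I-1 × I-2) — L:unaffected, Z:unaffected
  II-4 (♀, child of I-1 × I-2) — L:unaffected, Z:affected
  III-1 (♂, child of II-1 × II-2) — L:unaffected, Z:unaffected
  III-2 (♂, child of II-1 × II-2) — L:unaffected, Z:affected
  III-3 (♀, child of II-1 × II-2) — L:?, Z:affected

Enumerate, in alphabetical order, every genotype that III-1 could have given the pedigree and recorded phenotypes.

III-1 ∈ {LL Zz, Ll Zz}

L/I-1 un ·: LL|Ll
L/I-2 un ·: LL|Ll
L/II-1 ? I-1×I-2: LL|Ll|ll
L/II-2 un ·: LL|Ll
L/II-3 un I-1×I-2: LL|Ll
L/II-4 un I-1×I-2: LL|Ll
L/III-1 un II-1×II-2: LL|Ll
L/III-2 un II-1×II-2: LL|Ll
L/III-3 ? II-1×II-2: LL|Ll|ll
⇒ L over [I-1,I-2,II-1,II-2,II-3,II-4,III-1,III-2,III-3]: 369 consistent
Z/I-1 aff ·: zz
Z/I-2 ? ·: Zz
Z/II-1 aff I-1×I-2: zz
Z/II-2 ? ·: Zz
Z/II-3 un I-1×I-2: Zz
Z/II-4 aff I-1×I-2: zz
Z/III-1 un II-1×II-2: Zz
Z/III-2 aff II-1×II-2: zz
Z/III-3 aff II-1×II-2: zz
⇒ Z over [I-1,I-2,II-1,II-2,II-3,II-4,III-1,III-2,III-3]: 1 consistent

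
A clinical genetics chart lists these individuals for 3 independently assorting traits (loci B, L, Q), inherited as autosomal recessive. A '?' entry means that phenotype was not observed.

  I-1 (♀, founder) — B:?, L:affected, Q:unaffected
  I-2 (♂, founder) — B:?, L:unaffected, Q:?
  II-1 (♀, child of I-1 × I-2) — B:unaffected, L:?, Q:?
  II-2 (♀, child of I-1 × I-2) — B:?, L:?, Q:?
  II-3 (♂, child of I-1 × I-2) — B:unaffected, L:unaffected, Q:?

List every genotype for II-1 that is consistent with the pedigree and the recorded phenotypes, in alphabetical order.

II-1 ∈ {BB Ll QQ, BB Ll Qq, BB Ll qq, BB ll QQ, BB ll Qq, BB ll qq, Bb Ll QQ, Bb Ll Qq, Bb Ll qq, Bb ll QQ, Bb ll Qq, Bb ll qq}

B/I-1 ? ·: BB|Bb|bb
B/I-2 ? ·: BB|Bb|bb
B/II-1 un I-1×I-2: BB|Bb
B/II-2 ? I-1×I-2: BB|Bb|bb
B/II-3 un I-1×I-2: BB|Bb
⇒ B over [I-1,I-2,II-1,II-2,II-3]: 35 consistent
L/I-1 aff ·: ll
L/I-2 un ·: LL|Ll
L/II-1 ? I-1×I-2: Ll|ll
L/II-2 ? I-1×I-2: Ll|ll
L/II-3 un I-1×I-2: Ll
⇒ L over [I-1,I-2,II-1,II-2,II-3]: 5 consistent
Q/I-1 un ·: QQ|Qq
Q/I-2 ? ·: QQ|Qq|qq
Q/II-1 ? I-1×I-2: QQ|Qq|qq
Q/II-2 ? I-1×I-2: QQ|Qq|qq
Q/II-3 ? I-1×I-2: QQ|Qq|qq
⇒ Q over [I-1,I-2,II-1,II-2,II-3]: 53 consistent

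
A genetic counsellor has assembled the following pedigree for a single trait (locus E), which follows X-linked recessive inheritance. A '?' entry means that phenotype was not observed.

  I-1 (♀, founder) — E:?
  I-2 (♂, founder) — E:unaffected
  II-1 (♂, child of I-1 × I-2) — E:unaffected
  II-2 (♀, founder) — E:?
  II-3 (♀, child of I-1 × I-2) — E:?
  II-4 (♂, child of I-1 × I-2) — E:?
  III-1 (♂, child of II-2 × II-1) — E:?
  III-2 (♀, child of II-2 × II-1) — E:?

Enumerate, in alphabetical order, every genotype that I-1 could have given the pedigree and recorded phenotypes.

I-1 ∈ {X^EX^E, X^EX^e}

E/I-1 ? ·: X^EX^E|X^EX^e
E/I-2 un ·: X^EY
E/II-1 un I-1×I-2: X^EY
E/II-2 ? ·: X^EX^E|X^EX^e|X^eX^e
E/II-3 ? I-1×I-2: X^EX^E|X^EX^e
E/II-4 ? I-1×I-2: X^EY|X^eY
E/III-1 ? II-2×II-1: X^EY|X^eY
E/III-2 ? II-2×II-1: X^EX^E|X^EX^e
⇒ E over [I-1,I-2,II-1,II-2,II-3,II-4,III-1,III-2]: 30 consistent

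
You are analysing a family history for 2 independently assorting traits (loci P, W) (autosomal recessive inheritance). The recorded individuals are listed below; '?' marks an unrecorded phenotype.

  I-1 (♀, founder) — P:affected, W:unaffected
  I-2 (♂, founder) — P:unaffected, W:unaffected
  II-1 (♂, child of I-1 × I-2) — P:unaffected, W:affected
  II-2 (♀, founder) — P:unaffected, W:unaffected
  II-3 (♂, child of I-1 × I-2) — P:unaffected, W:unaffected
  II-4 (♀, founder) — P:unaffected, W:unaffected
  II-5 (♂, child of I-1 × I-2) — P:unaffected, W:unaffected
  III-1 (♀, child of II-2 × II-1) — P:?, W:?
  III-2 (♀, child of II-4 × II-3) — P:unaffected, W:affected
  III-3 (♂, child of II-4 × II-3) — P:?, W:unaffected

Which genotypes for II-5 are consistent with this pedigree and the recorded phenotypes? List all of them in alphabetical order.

P/I-1 aff ·: pp
P/I-2 un ·: PP|Pp
P/II-1 un I-1×I-2: Pp
P/II-2 un ·: PP|Pp
P/II-3 un I-1×I-2: Pp
P/II-4 un ·: PP|Pp
P/II-5 un I-1×I-2: Pp
P/III-1 ? II-2×II-1: PP|Pp|pp
P/III-2 un II-4×II-3: PP|Pp
P/III-3 ? II-4×II-3: PP|Pp|pp
⇒ P over [I-1,I-2,II-1,II-2,II-3,II-4,II-5,III-1,III-2,III-3]: 100 consistent
W/I-1 un ·: Ww
W/I-2 un ·: Ww
W/II-1 aff I-1×I-2: ww
W/II-2 un ·: WW|Ww
W/II-3 un I-1×I-2: Ww
W/II-4 un ·: Ww
W/II-5 un I-1×I-2: WW|Ww
W/III-1 ? II-2×II-1: Ww|ww
W/III-2 aff II-4×II-3: ww
W/III-3 un II-4×II-3: WW|Ww
⇒ W over [I-1,I-2,II-1,II-2,II-3,II-4,II-5,III-1,III-2,III-3]: 12 consistent

II-5 ∈ {Pp WW, Pp Ww}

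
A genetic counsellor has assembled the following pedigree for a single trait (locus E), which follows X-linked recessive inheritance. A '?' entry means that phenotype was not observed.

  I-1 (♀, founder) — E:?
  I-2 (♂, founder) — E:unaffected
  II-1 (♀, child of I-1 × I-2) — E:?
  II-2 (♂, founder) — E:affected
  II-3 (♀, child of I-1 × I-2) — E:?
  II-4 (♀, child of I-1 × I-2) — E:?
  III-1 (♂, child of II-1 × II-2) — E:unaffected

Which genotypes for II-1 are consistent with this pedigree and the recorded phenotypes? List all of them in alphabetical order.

E/I-1 ? ·: X^EX^E|X^EX^e|X^eX^e
E/I-2 un ·: X^EY
E/II-1 ? I-1×I-2: X^EX^E|X^EX^e
E/II-2 aff ·: X^eY
E/II-3 ? I-1×I-2: X^EX^E|X^EX^e
E/II-4 ? I-1×I-2: X^EX^E|X^EX^e
E/III-1 un II-1×II-2: X^EY
⇒ E over [I-1,I-2,II-1,II-2,II-3,II-4,III-1]: 10 consistent

II-1 ∈ {X^EX^E, X^EX^e}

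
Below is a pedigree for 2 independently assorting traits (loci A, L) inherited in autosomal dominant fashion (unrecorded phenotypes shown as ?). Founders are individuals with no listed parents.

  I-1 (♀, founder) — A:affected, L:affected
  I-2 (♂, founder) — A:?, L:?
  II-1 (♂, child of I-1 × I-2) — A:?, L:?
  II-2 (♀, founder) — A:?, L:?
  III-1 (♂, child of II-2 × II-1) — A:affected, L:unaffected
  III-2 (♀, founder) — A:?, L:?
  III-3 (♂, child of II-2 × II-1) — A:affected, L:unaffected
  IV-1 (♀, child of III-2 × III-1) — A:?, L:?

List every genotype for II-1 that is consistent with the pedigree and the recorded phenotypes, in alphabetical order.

II-1 ∈ {AA Ll, AA ll, Aa Ll, Aa ll, aa Ll, aa ll}

A/I-1 aff ·: Aa|AA
A/I-2 ? ·: aa|Aa|AA
A/II-1 ? I-1×I-2: aa|Aa|AA
A/II-2 ? ·: aa|Aa|AA
A/III-1 aff II-2×II-1: Aa|AA
A/III-2 ? ·: aa|Aa|AA
A/III-3 aff II-2×II-1: Aa|AA
A/IV-1 ? III-2×III-1: aa|Aa|AA
⇒ A over [I-1,I-2,II-1,II-2,III-1,III-2,III-3,IV-1]: 415 consistent
L/I-1 aff ·: Ll|LL
L/I-2 ? ·: ll|Ll|LL
L/II-1 ? I-1×I-2: ll|Ll
L/II-2 ? ·: ll|Ll
L/III-1 un II-2×II-1: ll
L/III-2 ? ·: ll|Ll|LL
L/III-3 un II-2×II-1: ll
L/IV-1 ? III-2×III-1: ll|Ll
⇒ L over [I-1,I-2,II-1,II-2,III-1,III-2,III-3,IV-1]: 56 consistent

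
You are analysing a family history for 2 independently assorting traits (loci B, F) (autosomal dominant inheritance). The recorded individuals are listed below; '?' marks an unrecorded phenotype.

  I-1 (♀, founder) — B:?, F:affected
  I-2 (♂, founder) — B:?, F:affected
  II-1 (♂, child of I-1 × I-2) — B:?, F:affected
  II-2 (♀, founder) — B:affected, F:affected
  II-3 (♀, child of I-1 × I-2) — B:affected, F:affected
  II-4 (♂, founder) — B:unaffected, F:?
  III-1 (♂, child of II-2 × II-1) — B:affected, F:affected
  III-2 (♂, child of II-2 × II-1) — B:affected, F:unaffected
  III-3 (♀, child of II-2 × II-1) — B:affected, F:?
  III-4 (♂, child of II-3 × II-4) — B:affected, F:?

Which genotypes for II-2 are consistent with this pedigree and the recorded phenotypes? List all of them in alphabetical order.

II-2 ∈ {BB Ff, Bb Ff}

B/I-1 ? ·: bb|Bb|BB
B/I-2 ? ·: bb|Bb|BB
B/II-1 ? I-1×I-2: bb|Bb|BB
B/II-2 aff ·: Bb|BB
B/II-3 aff I-1×I-2: Bb|BB
B/II-4 un ·: bb
B/III-1 aff II-2×II-1: Bb|BB
B/III-2 aff II-2×II-1: Bb|BB
B/III-3 aff II-2×II-1: Bb|BB
B/III-4 aff II-3×II-4: Bb
⇒ B over [I-1,I-2,II-1,II-2,II-3,II-4,III-1,III-2,III-3,III-4]: 231 consistent
F/I-1 aff ·: Ff|FF
F/I-2 aff ·: Ff|FF
F/II-1 aff I-1×I-2: Ff
F/II-2 aff ·: Ff
F/II-3 aff I-1×I-2: Ff|FF
F/II-4 ? ·: ff|Ff|FF
F/III-1 aff II-2×II-1: Ff|FF
F/III-2 un II-2×II-1: ff
F/III-3 ? II-2×II-1: ff|Ff|FF
F/III-4 ? II-3×II-4: ff|Ff|FF
⇒ F over [I-1,I-2,II-1,II-2,II-3,II-4,III-1,III-2,III-3,III-4]: 198 consistent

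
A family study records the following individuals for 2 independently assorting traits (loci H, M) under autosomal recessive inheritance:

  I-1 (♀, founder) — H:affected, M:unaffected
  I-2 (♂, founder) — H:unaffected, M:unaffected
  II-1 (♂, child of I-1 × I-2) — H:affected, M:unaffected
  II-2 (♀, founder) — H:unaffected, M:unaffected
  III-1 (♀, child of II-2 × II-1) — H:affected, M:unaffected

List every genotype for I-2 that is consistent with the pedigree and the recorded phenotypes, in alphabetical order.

I-2 ∈ {Hh MM, Hh Mm}

H/I-1 aff ·: hh
H/I-2 un ·: Hh
H/II-1 aff I-1×I-2: hh
H/II-2 un ·: Hh
H/III-1 aff II-2×II-1: hh
⇒ H over [I-1,I-2,II-1,II-2,III-1]: 1 consistent
M/I-1 un ·: MM|Mm
M/I-2 un ·: MM|Mm
M/II-1 un I-1×I-2: MM|Mm
M/II-2 un ·: MM|Mm
M/III-1 un II-2×II-1: MM|Mm
⇒ M over [I-1,I-2,II-1,II-2,III-1]: 24 consistent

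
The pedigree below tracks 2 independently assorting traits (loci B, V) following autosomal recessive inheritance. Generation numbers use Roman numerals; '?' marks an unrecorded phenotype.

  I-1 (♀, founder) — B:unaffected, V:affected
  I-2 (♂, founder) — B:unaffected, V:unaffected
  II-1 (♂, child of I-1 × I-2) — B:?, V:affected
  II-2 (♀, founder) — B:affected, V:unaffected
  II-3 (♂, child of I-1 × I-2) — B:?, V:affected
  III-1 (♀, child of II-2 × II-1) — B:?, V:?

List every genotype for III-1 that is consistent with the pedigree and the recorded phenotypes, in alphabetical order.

B/I-1 un ·: BB|Bb
B/I-2 un ·: BB|Bb
B/II-1 ? I-1×I-2: BB|Bb|bb
B/II-2 aff ·: bb
B/II-3 ? I-1×I-2: BB|Bb|bb
B/III-1 ? II-2×II-1: Bb|bb
⇒ B over [I-1,I-2,II-1,II-2,II-3,III-1]: 25 consistent
V/I-1 aff ·: vv
V/I-2 un ·: Vv
V/II-1 aff I-1×I-2: vv
V/II-2 un ·: VV|Vv
V/II-3 aff I-1×I-2: vv
V/III-1 ? II-2×II-1: Vv|vv
⇒ V over [I-1,I-2,II-1,II-2,II-3,III-1]: 3 consistent

III-1 ∈ {Bb Vv, Bb vv, bb Vv, bb vv}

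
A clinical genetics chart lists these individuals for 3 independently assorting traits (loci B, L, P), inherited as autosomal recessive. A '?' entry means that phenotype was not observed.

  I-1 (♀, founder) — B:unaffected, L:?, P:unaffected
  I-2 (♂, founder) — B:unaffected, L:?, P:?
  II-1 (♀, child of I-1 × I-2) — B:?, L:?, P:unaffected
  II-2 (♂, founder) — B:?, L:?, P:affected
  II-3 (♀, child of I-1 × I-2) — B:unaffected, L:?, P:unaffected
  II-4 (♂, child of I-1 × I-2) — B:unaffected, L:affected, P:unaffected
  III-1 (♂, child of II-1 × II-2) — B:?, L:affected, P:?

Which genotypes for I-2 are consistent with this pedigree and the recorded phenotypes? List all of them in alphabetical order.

B/I-1 un ·: BB|Bb
B/I-2 un ·: BB|Bb
B/II-1 ? I-1×I-2: BB|Bb|bb
B/II-2 ? ·: BB|Bb|bb
B/II-3 un I-1×I-2: BB|Bb
B/II-4 un I-1×I-2: BB|Bb
B/III-1 ? II-1×II-2: BB|Bb|bb
⇒ B over [I-1,I-2,II-1,II-2,II-3,II-4,III-1]: 152 consistent
L/I-1 ? ·: Ll|ll
L/I-2 ? ·: Ll|ll
L/II-1 ? I-1×I-2: Ll|ll
L/II-2 ? ·: Ll|ll
L/II-3 ? I-1×I-2: LL|Ll|ll
L/II-4 aff I-1×I-2: ll
L/III-1 aff II-1×II-2: ll
⇒ L over [I-1,I-2,II-1,II-2,II-3,II-4,III-1]: 30 consistent
P/I-1 un ·: PP|Pp
P/I-2 ? ·: PP|Pp|pp
P/II-1 un I-1×I-2: PP|Pp
P/II-2 aff ·: pp
P/II-3 un I-1×I-2: PP|Pp
P/II-4 un I-1×I-2: PP|Pp
P/III-1 ? II-1×II-2: Pp|pp
⇒ P over [I-1,I-2,II-1,II-2,II-3,II-4,III-1]: 41 consistent

I-2 ∈ {BB Ll PP, BB Ll Pp, BB Ll pp, BB ll PP, BB ll Pp, BB ll pp, Bb Ll PP, Bb Ll Pp, Bb Ll pp, Bb ll PP, Bb ll Pp, Bb ll pp}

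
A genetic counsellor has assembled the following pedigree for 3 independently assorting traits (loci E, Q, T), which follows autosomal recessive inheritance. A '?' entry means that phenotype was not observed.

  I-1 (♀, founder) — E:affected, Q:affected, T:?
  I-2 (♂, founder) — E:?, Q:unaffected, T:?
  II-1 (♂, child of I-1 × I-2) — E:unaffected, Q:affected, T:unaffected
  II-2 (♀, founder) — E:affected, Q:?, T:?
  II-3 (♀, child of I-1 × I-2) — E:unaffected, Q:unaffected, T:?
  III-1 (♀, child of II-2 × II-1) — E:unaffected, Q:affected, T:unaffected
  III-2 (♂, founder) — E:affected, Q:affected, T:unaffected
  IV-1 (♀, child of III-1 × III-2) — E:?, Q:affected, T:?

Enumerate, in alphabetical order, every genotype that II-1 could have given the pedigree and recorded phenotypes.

II-1 ∈ {Ee qq TT, Ee qq Tt}

E/I-1 aff ·: ee
E/I-2 ? ·: EE|Ee
E/II-1 un I-1×I-2: Ee
E/II-2 aff ·: ee
E/II-3 un I-1×I-2: Ee
E/III-1 un II-2×II-1: Ee
E/III-2 aff ·: ee
E/IV-1 ? III-1×III-2: Ee|ee
⇒ E over [I-1,I-2,II-1,II-2,II-3,III-1,III-2,IV-1]: 4 consistent
Q/I-1 aff ·: qq
Q/I-2 un ·: Qq
Q/II-1 aff I-1×I-2: qq
Q/II-2 ? ·: Qq|qq
Q/II-3 un I-1×I-2: Qq
Q/III-1 aff II-2×II-1: qq
Q/III-2 aff ·: qq
Q/IV-1 aff III-1×III-2: qq
⇒ Q over [I-1,I-2,II-1,II-2,II-3,III-1,III-2,IV-1]: 2 consistent
T/I-1 ? ·: TT|Tt|tt
T/I-2 ? ·: TT|Tt|tt
T/II-1 un I-1×I-2: TT|Tt
T/II-2 ? ·: TT|Tt|tt
T/II-3 ? I-1×I-2: TT|Tt|tt
T/III-1 un II-2×II-1: TT|Tt
T/III-2 un ·: TT|Tt
T/IV-1 ? III-1×III-2: TT|Tt|tt
⇒ T over [I-1,I-2,II-1,II-2,II-3,III-1,III-2,IV-1]: 401 consistent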